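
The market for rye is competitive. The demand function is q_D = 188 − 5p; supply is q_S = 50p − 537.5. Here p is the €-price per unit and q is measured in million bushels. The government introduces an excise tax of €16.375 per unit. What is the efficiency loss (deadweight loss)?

In inverse form: demand p = 37.6 − 0.2q, supply p = 10.75 + 0.02q.
Competitive equilibrium: 37.6 − 0.2q = 10.75 + 0.02q → q* = 122.0455, p* = 13.1909.
With the tax, the buyer price exceeds the seller price by 16.375: (37.6 − 0.2q) − (10.75 + 0.02q) = 16.375 → q' = 47.6136.
Δq = 122.0455 − 47.6136 = 74.4319; the wedge equals the tax, 16.375.
Welfare loss = ½ × 74.4319 × 16.375 = €609.41 million.

€609.41 million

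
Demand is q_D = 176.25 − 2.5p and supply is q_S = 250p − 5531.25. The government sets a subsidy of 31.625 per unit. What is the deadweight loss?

1237.80

In inverse form: demand p = 70.5 − 0.4q, supply p = 22.125 + 0.004q.
Competitive equilibrium: 70.5 − 0.4q = 22.125 + 0.004q → q* = 119.7401, p* = 22.604.
The subsidy lowers effective supply by 31.625: p = 0.004q − 9.5.
New quantity: 70.5 − 0.4q = 0.004q − 9.5 → q' = 198.0198.
Overproduction Δq = 198.0198 − 119.7401 = 78.2797; wedge = subsidy = 31.625.
The triangle = ½ × 78.2797 × 31.625 = 1237.80.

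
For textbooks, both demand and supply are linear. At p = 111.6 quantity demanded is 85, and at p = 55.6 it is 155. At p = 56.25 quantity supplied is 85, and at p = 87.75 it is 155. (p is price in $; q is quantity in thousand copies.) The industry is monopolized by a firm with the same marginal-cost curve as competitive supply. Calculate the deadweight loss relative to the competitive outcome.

Demand slope = (55.6 − 111.6)/(155 − 85) = −0.8, so p = 179.6 − 0.8q.
Supply slope = (87.75 − 56.25)/(155 − 85) = 0.45, so p = 18 + 0.45q.
Competitive equilibrium: 179.6 − 0.8q = 18 + 0.45q → q* = 129.28, p* = 76.176.
Marginal revenue: MR = 179.6 − 1.6q. Set MR = MC: 179.6 − 1.6q = 18 + 0.45q → q_m = 78.8293.
Price p_m = 179.6 − 0.8·78.8293 = 116.5366; MC(q_m) = 18 + 0.45·78.8293 = 53.4732.
Competitive q* = 129.28, so Δq = 50.4507; wedge = 116.5366 − 53.4732 = 63.0634.
The triangle = ½ × 50.4507 × 63.0634 = $1590.80 thousand.

$1590.80 thousand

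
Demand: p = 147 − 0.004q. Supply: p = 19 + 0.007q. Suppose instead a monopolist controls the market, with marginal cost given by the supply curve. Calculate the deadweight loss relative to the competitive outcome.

Competitive equilibrium: 147 − 0.004q = 19 + 0.007q → q* = 11636.363636, p* = 100.454545.
Marginal revenue: MR = 147 − 0.008q. Set MR = MC: 147 − 0.008q = 19 + 0.007q → q_m = 8533.333333.
Price p_m = 147 − 0.004·8533.333333 = 112.866667; MC(q_m) = 19 + 0.007·8533.333333 = 78.733333.
Competitive q* = 11636.363636, so Δq = 3103.030303; wedge = 112.866667 − 78.733333 = 34.133334.
Welfare loss = ½ × 3103.030303 × 34.133334 = 52958.38.

52958.38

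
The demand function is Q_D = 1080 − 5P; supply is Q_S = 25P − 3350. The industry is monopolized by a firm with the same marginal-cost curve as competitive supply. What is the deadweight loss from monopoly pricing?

2894.28

In inverse form: demand P = 216 − 0.2Q, supply P = 134 + 0.04Q.
Competitive equilibrium: 216 − 0.2Q = 134 + 0.04Q → Q* = 341.66667, P* = 147.66667.
Marginal revenue: MR = 216 − 0.4Q. Set MR = MC: 216 − 0.4Q = 134 + 0.04Q → Q_m = 186.36364.
Price P_m = 216 − 0.2·186.36364 = 178.72727; MC(Q_m) = 134 + 0.04·186.36364 = 141.45455.
Competitive Q* = 341.66667, so ΔQ = 155.30303; wedge = 178.72727 − 141.45455 = 37.27272.
Deadweight loss = ½ × 155.30303 × 37.27272 = 2894.28.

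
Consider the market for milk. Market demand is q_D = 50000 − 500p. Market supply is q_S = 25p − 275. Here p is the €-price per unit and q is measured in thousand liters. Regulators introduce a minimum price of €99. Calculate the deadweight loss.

In inverse form: demand p = 100 − 0.002q, supply p = 11 + 0.04q.
Competitive equilibrium: 100 − 0.002q = 11 + 0.04q → q* = 2119.0476, p* = 95.7619.
At the floor p = 99, quantity demanded = (100 − 99)/0.002 = 500.
Sellers' marginal cost at q' = 500: 11 + 0.04·500 = 31.
Δq = 2119.0476 − 500 = 1619.0476; wedge = 99 − 31 = 68.
Deadweight loss = ½ × 1619.0476 × 68 = €55047.62 thousand.

€55047.62 thousand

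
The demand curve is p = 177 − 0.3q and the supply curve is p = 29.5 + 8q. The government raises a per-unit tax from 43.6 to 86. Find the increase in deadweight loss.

331.03

Competitive equilibrium: 177 − 0.3q = 29.5 + 8q → q* = 17.7711, p* = 171.6687.
For a per-unit tax t: Δq = t/8.3, so DWL = ½·t·(t/8.3) = t²/16.6.
At t = 43.6: DWL = 114.516. At t = 86: DWL = 445.542.
Increase = 445.542 − 114.516 = 331.03.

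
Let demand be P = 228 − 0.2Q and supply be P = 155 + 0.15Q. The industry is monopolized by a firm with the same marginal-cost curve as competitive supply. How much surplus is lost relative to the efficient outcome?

1006.66

Competitive equilibrium: 228 − 0.2Q = 155 + 0.15Q → Q* = 208.5714, P* = 186.2857.
Marginal revenue: MR = 228 − 0.4Q. Set MR = MC: 228 − 0.4Q = 155 + 0.15Q → Q_m = 132.7273.
Price P_m = 228 − 0.2·132.7273 = 201.4545; MC(Q_m) = 155 + 0.15·132.7273 = 174.9091.
Competitive Q* = 208.5714, so ΔQ = 75.8441; wedge = 201.4545 − 174.9091 = 26.5454.
Welfare loss = ½ × 75.8441 × 26.5454 = 1006.66.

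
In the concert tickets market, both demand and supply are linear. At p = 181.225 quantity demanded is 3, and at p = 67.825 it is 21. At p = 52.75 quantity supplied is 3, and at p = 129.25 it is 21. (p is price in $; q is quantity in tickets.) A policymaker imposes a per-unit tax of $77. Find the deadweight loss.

Demand slope = (67.825 − 181.225)/(21 − 3) = −6.3, so p = 200.125 − 6.3q.
Supply slope = (129.25 − 52.75)/(21 − 3) = 4.25, so p = 40 + 4.25q.
Competitive equilibrium: 200.125 − 6.3q = 40 + 4.25q → q* = 15.1777, p* = 104.5053.
With the tax, the buyer price exceeds the seller price by 77: (200.125 − 6.3q) − (40 + 4.25q) = 77 → q' = 7.8791.
Δq = 15.1777 − 7.8791 = 7.2986; the wedge equals the tax, 77.
Welfare loss = ½ × 7.2986 × 77 = $281.

$281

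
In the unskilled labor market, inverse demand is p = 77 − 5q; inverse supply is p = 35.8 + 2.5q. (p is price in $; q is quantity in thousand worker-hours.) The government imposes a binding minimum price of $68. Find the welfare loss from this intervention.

Competitive equilibrium: 77 − 5q = 35.8 + 2.5q → q* = 5.4933, p* = 49.5333.
At the floor p = 68, quantity demanded = (77 − 68)/5 = 1.8.
Sellers' marginal cost at q' = 1.8: 35.8 + 2.5·1.8 = 40.3.
Δq = 5.4933 − 1.8 = 3.6933; wedge = 68 − 40.3 = 27.7.
Welfare loss = ½ × 3.6933 × 27.7 = $51.15 thousand.

$51.15 thousand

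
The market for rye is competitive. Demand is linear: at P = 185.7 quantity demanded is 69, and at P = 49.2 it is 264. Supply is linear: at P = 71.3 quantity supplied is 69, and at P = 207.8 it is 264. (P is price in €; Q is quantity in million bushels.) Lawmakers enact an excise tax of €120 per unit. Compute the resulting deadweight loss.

€5142.86 million

Demand slope = (49.2 − 185.7)/(264 − 69) = −0.7, so P = 234 − 0.7Q.
Supply slope = (207.8 − 71.3)/(264 − 69) = 0.7, so P = 23 + 0.7Q.
Competitive equilibrium: 234 − 0.7Q = 23 + 0.7Q → Q* = 150.7143, P* = 128.5.
With the tax, the buyer price exceeds the seller price by 120: (234 − 0.7Q) − (23 + 0.7Q) = 120 → Q' = 65.
ΔQ = 150.7143 − 65 = 85.7143; the wedge equals the tax, 120.
Deadweight loss = ½ × 85.7143 × 120 = €5142.86 million.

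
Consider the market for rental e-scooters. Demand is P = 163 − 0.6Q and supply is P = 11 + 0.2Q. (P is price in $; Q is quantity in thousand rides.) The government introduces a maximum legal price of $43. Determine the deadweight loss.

$360 thousand

Competitive equilibrium: 163 − 0.6Q = 11 + 0.2Q → Q* = 190, P* = 49.
At the ceiling P = 43, quantity supplied = (43 − 11)/0.2 = 160.
Willingness to pay at Q' = 160: 163 − 0.6·160 = 67.
ΔQ = 190 − 160 = 30; wedge = 67 − 43 = 24.
The triangle = ½ × 30 × 24 = $360 thousand.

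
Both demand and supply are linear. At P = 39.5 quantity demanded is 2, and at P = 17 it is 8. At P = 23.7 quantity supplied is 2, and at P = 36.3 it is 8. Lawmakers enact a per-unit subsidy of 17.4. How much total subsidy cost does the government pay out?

Demand slope = (17 − 39.5)/(8 − 2) = −3.75, so P = 47 − 3.75Q.
Supply slope = (36.3 − 23.7)/(8 − 2) = 2.1, so P = 19.5 + 2.1Q.
Competitive equilibrium: 47 − 3.75Q = 19.5 + 2.1Q → Q* = 4.7009, P* = 29.3718.
The subsidy lowers effective supply by 17.4: P = 2.1 + 2.1Q.
New quantity: 47 − 3.75Q = 2.1 + 2.1Q → Q' = 7.6752.
Total subsidy cost = 17.4 × 7.6752 = 133.55.

133.55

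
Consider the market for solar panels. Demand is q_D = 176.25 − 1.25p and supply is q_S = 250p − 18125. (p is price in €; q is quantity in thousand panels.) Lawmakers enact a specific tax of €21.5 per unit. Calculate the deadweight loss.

€287.47 thousand

In inverse form: demand p = 141 − 0.8q, supply p = 72.5 + 0.004q.
Competitive equilibrium: 141 − 0.8q = 72.5 + 0.004q → q* = 85.199, p* = 72.8408.
With the tax, the buyer price exceeds the seller price by 21.5: (141 − 0.8q) − (72.5 + 0.004q) = 21.5 → q' = 58.4577.
Δq = 85.199 − 58.4577 = 26.7413; the wedge equals the tax, 21.5.
Welfare loss = ½ × 26.7413 × 21.5 = €287.47 thousand.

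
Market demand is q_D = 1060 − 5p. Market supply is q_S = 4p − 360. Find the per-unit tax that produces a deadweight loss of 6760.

78

In inverse form: demand p = 212 − 0.2q, supply p = 90 + 0.25q.
Competitive equilibrium: 212 − 0.2q = 90 + 0.25q → q* = 271.1111, p* = 157.7778.
A tax t gives Δq = t/0.45 and wedge t, so DWL = t²/0.9.
t²/0.9 = 6760 → t² = 6084 → t = 78.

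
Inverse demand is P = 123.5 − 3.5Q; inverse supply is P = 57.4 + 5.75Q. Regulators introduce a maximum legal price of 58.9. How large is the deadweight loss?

219.24

Competitive equilibrium: 123.5 − 3.5Q = 57.4 + 5.75Q → Q* = 7.1459, P* = 98.4892.
At the ceiling P = 58.9, quantity supplied = (58.9 − 57.4)/5.75 = 0.2609.
Willingness to pay at Q' = 0.2609: 123.5 − 3.5·0.2609 = 122.5869.
ΔQ = 7.1459 − 0.2609 = 6.885; wedge = 122.5869 − 58.9 = 63.6869.
Deadweight loss = ½ × 6.885 × 63.6869 = 219.24.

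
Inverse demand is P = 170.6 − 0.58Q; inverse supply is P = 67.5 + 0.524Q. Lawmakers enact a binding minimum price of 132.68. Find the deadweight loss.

433.03

Competitive equilibrium: 170.6 − 0.58Q = 67.5 + 0.524Q → Q* = 93.3877, P* = 116.4351.
At the floor P = 132.68, quantity demanded = (170.6 − 132.68)/0.58 = 65.3793.
Sellers' marginal cost at Q' = 65.3793: 67.5 + 0.524·65.3793 = 101.7588.
ΔQ = 93.3877 − 65.3793 = 28.0084; wedge = 132.68 − 101.7588 = 30.9212.
Welfare loss = ½ × 28.0084 × 30.9212 = 433.03.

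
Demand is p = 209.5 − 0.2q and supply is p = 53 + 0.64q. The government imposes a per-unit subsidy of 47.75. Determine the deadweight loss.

Competitive equilibrium: 209.5 − 0.2q = 53 + 0.64q → q* = 186.3095, p* = 172.2381.
The subsidy lowers effective supply by 47.75: p = 5.25 + 0.64q.
New quantity: 209.5 − 0.2q = 5.25 + 0.64q → q' = 243.1548.
Overproduction Δq = 243.1548 − 186.3095 = 56.8453; wedge = subsidy = 47.75.
DWL = ½ × 56.8453 × 47.75 = 1357.18.

1357.18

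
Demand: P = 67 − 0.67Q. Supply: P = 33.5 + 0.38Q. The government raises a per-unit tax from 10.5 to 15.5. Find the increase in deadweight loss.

61.90

Competitive equilibrium: 67 − 0.67Q = 33.5 + 0.38Q → Q* = 31.9048, P* = 45.6238.
For a per-unit tax t: ΔQ = t/1.05, so DWL = ½·t·(t/1.05) = t²/2.1.
At t = 10.5: DWL = 52.5. At t = 15.5: DWL = 114.4048.
Increase = 114.4048 − 52.5 = 61.90.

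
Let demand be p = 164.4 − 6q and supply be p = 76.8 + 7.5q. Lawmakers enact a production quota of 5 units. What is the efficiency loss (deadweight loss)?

14.96

Competitive equilibrium: 164.4 − 6q = 76.8 + 7.5q → q* = 6.4889, p* = 125.4667.
At q = 5: demand price = 164.4 − 6·5 = 134.4; supply price = 76.8 + 7.5·5 = 114.3.
Δq = 6.4889 − 5 = 1.4889; wedge = 134.4 − 114.3 = 20.1.
DWL = ½ × 1.4889 × 20.1 = 14.96.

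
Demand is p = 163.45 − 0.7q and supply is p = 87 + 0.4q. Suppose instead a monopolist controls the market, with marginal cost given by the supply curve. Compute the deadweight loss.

Competitive equilibrium: 163.45 − 0.7q = 87 + 0.4q → q* = 69.5, p* = 114.8.
Marginal revenue: MR = 163.45 − 1.4q. Set MR = MC: 163.45 − 1.4q = 87 + 0.4q → q_m = 42.4722.
Price p_m = 163.45 − 0.7·42.4722 = 133.7195; MC(q_m) = 87 + 0.4·42.4722 = 103.9889.
Competitive q* = 69.5, so Δq = 27.0278; wedge = 133.7195 − 103.9889 = 29.7306.
Welfare loss = ½ × 27.0278 × 29.7306 = 401.78.

401.78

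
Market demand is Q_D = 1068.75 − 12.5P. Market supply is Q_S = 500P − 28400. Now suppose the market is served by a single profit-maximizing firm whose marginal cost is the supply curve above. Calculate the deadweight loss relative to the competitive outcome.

In inverse form: demand P = 85.5 − 0.08Q, supply P = 56.8 + 0.002Q.
Competitive equilibrium: 85.5 − 0.08Q = 56.8 + 0.002Q → Q* = 350, P* = 57.5.
Marginal revenue: MR = 85.5 − 0.16Q. Set MR = MC: 85.5 − 0.16Q = 56.8 + 0.002Q → Q_m = 177.16049.
Price P_m = 85.5 − 0.08·177.16049 = 71.32716; MC(Q_m) = 56.8 + 0.002·177.16049 = 57.15432.
Competitive Q* = 350, so ΔQ = 172.83951; wedge = 71.32716 − 57.15432 = 14.17284.
DWL = ½ × 172.83951 × 14.17284 = 1224.81.

1224.81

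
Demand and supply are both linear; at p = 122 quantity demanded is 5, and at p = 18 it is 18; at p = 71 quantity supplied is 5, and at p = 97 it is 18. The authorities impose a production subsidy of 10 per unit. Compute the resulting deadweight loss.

Demand slope = (18 − 122)/(18 − 5) = −8, so p = 162 − 8q.
Supply slope = (97 − 71)/(18 − 5) = 2, so p = 61 + 2q.
Competitive equilibrium: 162 − 8q = 61 + 2q → q* = 10.1, p* = 81.2.
The subsidy lowers effective supply by 10: p = 51 + 2q.
New quantity: 162 − 8q = 51 + 2q → q' = 11.1.
Overproduction Δq = 11.1 − 10.1 = 1; wedge = subsidy = 10.
Welfare loss = ½ × 1 × 10 = 5.

5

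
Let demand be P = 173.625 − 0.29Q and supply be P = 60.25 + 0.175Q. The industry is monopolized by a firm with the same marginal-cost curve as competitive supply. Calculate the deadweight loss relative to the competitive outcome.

Competitive equilibrium: 173.625 − 0.29Q = 60.25 + 0.175Q → Q* = 243.8172, P* = 102.918.
Marginal revenue: MR = 173.625 − 0.58Q. Set MR = MC: 173.625 − 0.58Q = 60.25 + 0.175Q → Q_m = 150.1656.
Price P_m = 173.625 − 0.29·150.1656 = 130.077; MC(Q_m) = 60.25 + 0.175·150.1656 = 86.529.
Competitive Q* = 243.8172, so ΔQ = 93.6516; wedge = 130.077 − 86.529 = 43.548.
Welfare loss = ½ × 93.6516 × 43.548 = 2039.17.

2039.17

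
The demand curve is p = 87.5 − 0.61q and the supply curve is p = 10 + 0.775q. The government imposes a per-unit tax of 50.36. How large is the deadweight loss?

Competitive equilibrium: 87.5 − 0.61q = 10 + 0.775q → q* = 55.9567, p* = 53.3664.
With the tax, the buyer price exceeds the seller price by 50.36: (87.5 − 0.61q) − (10 + 0.775q) = 50.36 → q' = 19.5957.
Δq = 55.9567 − 19.5957 = 36.361; the wedge equals the tax, 50.36.
The triangle = ½ × 36.361 × 50.36 = 915.57.

915.57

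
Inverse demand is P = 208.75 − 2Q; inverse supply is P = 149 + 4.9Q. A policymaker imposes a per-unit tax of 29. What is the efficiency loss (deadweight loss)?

Competitive equilibrium: 208.75 − 2Q = 149 + 4.9Q → Q* = 8.6594, P* = 191.4312.
With the tax, the buyer price exceeds the seller price by 29: (208.75 − 2Q) − (149 + 4.9Q) = 29 → Q' = 4.4565.
ΔQ = 8.6594 − 4.4565 = 4.2029; the wedge equals the tax, 29.
The triangle = ½ × 4.2029 × 29 = 60.94.

60.94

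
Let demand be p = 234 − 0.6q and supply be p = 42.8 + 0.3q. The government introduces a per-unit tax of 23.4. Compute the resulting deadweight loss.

Competitive equilibrium: 234 − 0.6q = 42.8 + 0.3q → q* = 212.4444, p* = 106.5333.
With the tax, the buyer price exceeds the seller price by 23.4: (234 − 0.6q) − (42.8 + 0.3q) = 23.4 → q' = 186.4444.
Δq = 212.4444 − 186.4444 = 26; the wedge equals the tax, 23.4.
Deadweight loss = ½ × 26 × 23.4 = 304.20.

304.20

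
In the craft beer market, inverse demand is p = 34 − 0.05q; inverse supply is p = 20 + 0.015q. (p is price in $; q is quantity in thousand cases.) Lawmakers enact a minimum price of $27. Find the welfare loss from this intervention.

$184.69 thousand

Competitive equilibrium: 34 − 0.05q = 20 + 0.015q → q* = 215.3846, p* = 23.2308.
At the floor p = 27, quantity demanded = (34 − 27)/0.05 = 140.
Sellers' marginal cost at q' = 140: 20 + 0.015·140 = 22.1.
Δq = 215.3846 − 140 = 75.3846; wedge = 27 − 22.1 = 4.9.
Welfare loss = ½ × 75.3846 × 4.9 = $184.69 thousand.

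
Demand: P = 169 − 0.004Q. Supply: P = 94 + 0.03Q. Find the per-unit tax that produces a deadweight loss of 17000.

Competitive equilibrium: 169 − 0.004Q = 94 + 0.03Q → Q* = 2205.8824, P* = 160.1765.
A tax t gives ΔQ = t/0.034 and wedge t, so DWL = t²/0.068.
t²/0.068 = 17000 → t² = 1156 → t = 34.

34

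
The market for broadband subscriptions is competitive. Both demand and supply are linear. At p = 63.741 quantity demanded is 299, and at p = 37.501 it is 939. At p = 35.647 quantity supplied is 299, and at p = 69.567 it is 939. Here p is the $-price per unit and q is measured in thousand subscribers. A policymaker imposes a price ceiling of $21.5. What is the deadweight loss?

$15045.93 thousand

Demand slope = (37.501 − 63.741)/(939 − 299) = −0.041, so p = 76 − 0.041q.
Supply slope = (69.567 − 35.647)/(939 − 299) = 0.053, so p = 19.8 + 0.053q.
Competitive equilibrium: 76 − 0.041q = 19.8 + 0.053q → q* = 597.87234, p* = 51.48723.
At the ceiling p = 21.5, quantity supplied = (21.5 − 19.8)/0.053 = 32.07547.
Willingness to pay at q' = 32.07547: 76 − 0.041·32.07547 = 74.68491.
Δq = 597.87234 − 32.07547 = 565.79687; wedge = 74.68491 − 21.5 = 53.18491.
Deadweight loss = ½ × 565.79687 × 53.18491 = $15045.93 thousand.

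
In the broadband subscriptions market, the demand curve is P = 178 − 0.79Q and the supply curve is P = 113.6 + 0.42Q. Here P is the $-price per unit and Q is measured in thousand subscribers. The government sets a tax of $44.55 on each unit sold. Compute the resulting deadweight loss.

Competitive equilibrium: 178 − 0.79Q = 113.6 + 0.42Q → Q* = 53.22314, P* = 135.95372.
With the tax, the buyer price exceeds the seller price by 44.55: (178 − 0.79Q) − (113.6 + 0.42Q) = 44.55 → Q' = 16.40496.
ΔQ = 53.22314 − 16.40496 = 36.81818; the wedge equals the tax, 44.55.
Deadweight loss = ½ × 36.81818 × 44.55 = $820.125 thousand.

$820.125 thousand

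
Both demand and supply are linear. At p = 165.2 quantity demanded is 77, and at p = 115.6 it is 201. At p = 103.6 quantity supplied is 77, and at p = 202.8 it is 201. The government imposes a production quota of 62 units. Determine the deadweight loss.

2640.07

Demand slope = (115.6 − 165.2)/(201 − 77) = −0.4, so p = 196 − 0.4q.
Supply slope = (202.8 − 103.6)/(201 − 77) = 0.8, so p = 42 + 0.8q.
Competitive equilibrium: 196 − 0.4q = 42 + 0.8q → q* = 128.3333, p* = 144.6667.
At q = 62: demand price = 196 − 0.4·62 = 171.2; supply price = 42 + 0.8·62 = 91.6.
Δq = 128.3333 − 62 = 66.3333; wedge = 171.2 − 91.6 = 79.6.
Deadweight loss = ½ × 66.3333 × 79.6 = 2640.07.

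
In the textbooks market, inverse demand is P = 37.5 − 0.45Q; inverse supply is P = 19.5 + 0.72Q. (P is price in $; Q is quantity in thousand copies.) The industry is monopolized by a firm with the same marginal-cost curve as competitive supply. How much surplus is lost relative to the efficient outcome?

Competitive equilibrium: 37.5 − 0.45Q = 19.5 + 0.72Q → Q* = 15.3846, P* = 30.5769.
Marginal revenue: MR = 37.5 − 0.9Q. Set MR = MC: 37.5 − 0.9Q = 19.5 + 0.72Q → Q_m = 11.1111.
Price P_m = 37.5 − 0.45·11.1111 = 32.5; MC(Q_m) = 19.5 + 0.72·11.1111 = 27.5.
Competitive Q* = 15.3846, so ΔQ = 4.2735; wedge = 32.5 − 27.5 = 5.
Deadweight loss = ½ × 4.2735 × 5 = $10.68 thousand.

$10.68 thousand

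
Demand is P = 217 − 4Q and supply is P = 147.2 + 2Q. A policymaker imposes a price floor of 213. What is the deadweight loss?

339.20

Competitive equilibrium: 217 − 4Q = 147.2 + 2Q → Q* = 11.6333, P* = 170.4667.
At the floor P = 213, quantity demanded = (217 − 213)/4 = 1.
Sellers' marginal cost at Q' = 1: 147.2 + 2·1 = 149.2.
ΔQ = 11.6333 − 1 = 10.6333; wedge = 213 − 149.2 = 63.8.
Deadweight loss = ½ × 10.6333 × 63.8 = 339.20.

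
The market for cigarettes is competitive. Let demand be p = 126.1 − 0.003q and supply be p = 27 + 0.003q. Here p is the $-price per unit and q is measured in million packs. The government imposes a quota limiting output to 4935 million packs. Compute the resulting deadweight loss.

$402405.01 million

Competitive equilibrium: 126.1 − 0.003q = 27 + 0.003q → q* = 16516.6667, p* = 76.55.
At q = 4935: demand price = 126.1 − 0.003·4935 = 111.295; supply price = 27 + 0.003·4935 = 41.805.
Δq = 16516.6667 − 4935 = 11581.6667; wedge = 111.295 − 41.805 = 69.49.
The triangle = ½ × 11581.6667 × 69.49 = $402405.01 million.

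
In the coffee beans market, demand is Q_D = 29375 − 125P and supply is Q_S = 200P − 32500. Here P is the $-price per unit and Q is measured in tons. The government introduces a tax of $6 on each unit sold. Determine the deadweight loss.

In inverse form: demand P = 235 − 0.008Q, supply P = 162.5 + 0.005Q.
Competitive equilibrium: 235 − 0.008Q = 162.5 + 0.005Q → Q* = 5576.9231, P* = 190.3846.
With the tax, the buyer price exceeds the seller price by 6: (235 − 0.008Q) − (162.5 + 0.005Q) = 6 → Q' = 5115.3846.
ΔQ = 5576.9231 − 5115.3846 = 461.5385; the wedge equals the tax, 6.
Welfare loss = ½ × 461.5385 × 6 = $1384.62.

$1384.62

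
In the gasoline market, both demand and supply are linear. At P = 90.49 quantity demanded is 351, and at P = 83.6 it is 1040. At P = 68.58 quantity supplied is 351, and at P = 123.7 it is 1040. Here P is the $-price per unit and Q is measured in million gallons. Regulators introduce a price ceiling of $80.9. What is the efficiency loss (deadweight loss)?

Demand slope = (83.6 − 90.49)/(1040 − 351) = −0.01, so P = 94 − 0.01Q.
Supply slope = (123.7 − 68.58)/(1040 − 351) = 0.08, so P = 40.5 + 0.08Q.
Competitive equilibrium: 94 − 0.01Q = 40.5 + 0.08Q → Q* = 594.4444, P* = 88.0556.
At the ceiling P = 80.9, quantity supplied = (80.9 − 40.5)/0.08 = 505.
Willingness to pay at Q' = 505: 94 − 0.01·505 = 88.95.
ΔQ = 594.4444 − 505 = 89.4444; wedge = 88.95 − 80.9 = 8.05.
DWL = ½ × 89.4444 × 8.05 = $360.01 million.

$360.01 million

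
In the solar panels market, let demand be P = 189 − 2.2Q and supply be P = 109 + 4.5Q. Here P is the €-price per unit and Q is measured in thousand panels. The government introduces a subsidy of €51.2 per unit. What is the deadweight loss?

Competitive equilibrium: 189 − 2.2Q = 109 + 4.5Q → Q* = 11.9403, P* = 162.7313.
The subsidy lowers effective supply by 51.2: P = 57.8 + 4.5Q.
New quantity: 189 − 2.2Q = 57.8 + 4.5Q → Q' = 19.5821.
Overproduction ΔQ = 19.5821 − 11.9403 = 7.6418; wedge = subsidy = 51.2.
Deadweight loss = ½ × 7.6418 × 51.2 = €195.63 thousand.

€195.63 thousand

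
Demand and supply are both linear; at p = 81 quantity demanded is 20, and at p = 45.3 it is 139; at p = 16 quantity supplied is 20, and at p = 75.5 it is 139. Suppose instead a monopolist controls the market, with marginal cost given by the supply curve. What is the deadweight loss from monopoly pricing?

Demand slope = (45.3 − 81)/(139 − 20) = −0.3, so p = 87 − 0.3q.
Supply slope = (75.5 − 16)/(139 − 20) = 0.5, so p = 6 + 0.5q.
Competitive equilibrium: 87 − 0.3q = 6 + 0.5q → q* = 101.25, p* = 56.625.
Marginal revenue: MR = 87 − 0.6q. Set MR = MC: 87 − 0.6q = 6 + 0.5q → q_m = 73.63636.
Price p_m = 87 − 0.3·73.63636 = 64.90909; MC(q_m) = 6 + 0.5·73.63636 = 42.81818.
Competitive q* = 101.25, so Δq = 27.61364; wedge = 64.90909 − 42.81818 = 22.09091.
The triangle = ½ × 27.61364 × 22.09091 = 305.01.

305.01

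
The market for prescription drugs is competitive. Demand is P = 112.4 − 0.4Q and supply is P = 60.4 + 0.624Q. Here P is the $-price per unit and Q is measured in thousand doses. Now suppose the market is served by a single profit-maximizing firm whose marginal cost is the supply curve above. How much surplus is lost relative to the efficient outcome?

$104.18 thousand

Competitive equilibrium: 112.4 − 0.4Q = 60.4 + 0.624Q → Q* = 50.7813, P* = 92.0875.
Marginal revenue: MR = 112.4 − 0.8Q. Set MR = MC: 112.4 − 0.8Q = 60.4 + 0.624Q → Q_m = 36.5169.
Price P_m = 112.4 − 0.4·36.5169 = 97.7932; MC(Q_m) = 60.4 + 0.624·36.5169 = 83.1865.
Competitive Q* = 50.7813, so ΔQ = 14.2644; wedge = 97.7932 − 83.1865 = 14.6067.
Welfare loss = ½ × 14.2644 × 14.6067 = $104.18 thousand.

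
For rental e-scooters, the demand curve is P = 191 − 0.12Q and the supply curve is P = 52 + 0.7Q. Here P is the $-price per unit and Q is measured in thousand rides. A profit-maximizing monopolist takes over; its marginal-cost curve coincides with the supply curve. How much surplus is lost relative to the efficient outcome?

$192 thousand

Competitive equilibrium: 191 − 0.12Q = 52 + 0.7Q → Q* = 169.5122, P* = 170.6585.
Marginal revenue: MR = 191 − 0.24Q. Set MR = MC: 191 − 0.24Q = 52 + 0.7Q → Q_m = 147.8723.
Price P_m = 191 − 0.12·147.8723 = 173.2553; MC(Q_m) = 52 + 0.7·147.8723 = 155.5106.
Competitive Q* = 169.5122, so ΔQ = 21.6399; wedge = 173.2553 − 155.5106 = 17.7447.
Welfare loss = ½ × 21.6399 × 17.7447 = $192 thousand.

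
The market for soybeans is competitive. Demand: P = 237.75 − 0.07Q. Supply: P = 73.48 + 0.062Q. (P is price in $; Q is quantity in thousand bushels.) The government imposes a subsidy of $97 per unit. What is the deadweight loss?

$35640.15 thousand

Competitive equilibrium: 237.75 − 0.07Q = 73.48 + 0.062Q → Q* = 1244.4697, P* = 150.6371.
The subsidy lowers effective supply by 97: P = 0.062Q − 23.52.
New quantity: 237.75 − 0.07Q = 0.062Q − 23.52 → Q' = 1979.3182.
Overproduction ΔQ = 1979.3182 − 1244.4697 = 734.8485; wedge = subsidy = 97.
Deadweight loss = ½ × 734.8485 × 97 = $35640.15 thousand.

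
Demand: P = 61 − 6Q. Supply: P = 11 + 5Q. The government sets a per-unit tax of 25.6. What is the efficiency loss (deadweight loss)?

Competitive equilibrium: 61 − 6Q = 11 + 5Q → Q* = 4.5455, P* = 33.7273.
With the tax, the buyer price exceeds the seller price by 25.6: (61 − 6Q) − (11 + 5Q) = 25.6 → Q' = 2.2182.
ΔQ = 4.5455 − 2.2182 = 2.3273; the wedge equals the tax, 25.6.
Deadweight loss = ½ × 2.3273 × 25.6 = 29.79.

29.79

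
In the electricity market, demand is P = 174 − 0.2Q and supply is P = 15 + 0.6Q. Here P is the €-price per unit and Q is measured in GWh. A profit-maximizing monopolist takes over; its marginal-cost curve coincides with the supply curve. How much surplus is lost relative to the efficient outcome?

Competitive equilibrium: 174 − 0.2Q = 15 + 0.6Q → Q* = 198.75, P* = 134.25.
Marginal revenue: MR = 174 − 0.4Q. Set MR = MC: 174 − 0.4Q = 15 + 0.6Q → Q_m = 159.
Price P_m = 174 − 0.2·159 = 142.2; MC(Q_m) = 15 + 0.6·159 = 110.4.
Competitive Q* = 198.75, so ΔQ = 39.75; wedge = 142.2 − 110.4 = 31.8.
Welfare loss = ½ × 39.75 × 31.8 = €632.025.

€632.025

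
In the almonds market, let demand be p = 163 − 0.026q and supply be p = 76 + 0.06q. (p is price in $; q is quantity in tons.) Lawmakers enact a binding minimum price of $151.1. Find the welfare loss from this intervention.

Competitive equilibrium: 163 − 0.026q = 76 + 0.06q → q* = 1011.62791, p* = 136.69767.
At the floor p = 151.1, quantity demanded = (163 − 151.1)/0.026 = 457.69231.
Sellers' marginal cost at q' = 457.69231: 76 + 0.06·457.69231 = 103.46154.
Δq = 1011.62791 − 457.69231 = 553.9356; wedge = 151.1 − 103.46154 = 47.63846.
Deadweight loss = ½ × 553.9356 × 47.63846 = $13194.32.

$13194.32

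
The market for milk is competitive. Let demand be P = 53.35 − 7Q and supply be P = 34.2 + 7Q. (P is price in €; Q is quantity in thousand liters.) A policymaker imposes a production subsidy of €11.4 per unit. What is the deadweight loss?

Competitive equilibrium: 53.35 − 7Q = 34.2 + 7Q → Q* = 1.3679, P* = 43.775.
The subsidy lowers effective supply by 11.4: P = 22.8 + 7Q.
New quantity: 53.35 − 7Q = 22.8 + 7Q → Q' = 2.1821.
Overproduction ΔQ = 2.1821 − 1.3679 = 0.8142; wedge = subsidy = 11.4.
DWL = ½ × 0.8142 × 11.4 = €4.64 thousand.

€4.64 thousand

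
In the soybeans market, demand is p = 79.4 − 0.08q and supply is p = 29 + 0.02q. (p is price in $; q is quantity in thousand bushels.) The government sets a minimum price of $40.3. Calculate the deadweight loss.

$11.63 thousand

Competitive equilibrium: 79.4 − 0.08q = 29 + 0.02q → q* = 504, p* = 39.08.
At the floor p = 40.3, quantity demanded = (79.4 − 40.3)/0.08 = 488.75.
Sellers' marginal cost at q' = 488.75: 29 + 0.02·488.75 = 38.775.
Δq = 504 − 488.75 = 15.25; wedge = 40.3 − 38.775 = 1.525.
The triangle = ½ × 15.25 × 1.525 = $11.63 thousand.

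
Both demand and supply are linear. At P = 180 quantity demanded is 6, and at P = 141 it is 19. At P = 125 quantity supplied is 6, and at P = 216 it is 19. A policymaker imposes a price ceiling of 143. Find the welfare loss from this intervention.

42.88

Demand slope = (141 − 180)/(19 − 6) = −3, so P = 198 − 3Q.
Supply slope = (216 − 125)/(19 − 6) = 7, so P = 83 + 7Q.
Competitive equilibrium: 198 − 3Q = 83 + 7Q → Q* = 11.5, P* = 163.5.
At the ceiling P = 143, quantity supplied = (143 − 83)/7 = 8.5714.
Willingness to pay at Q' = 8.5714: 198 − 3·8.5714 = 172.2858.
ΔQ = 11.5 − 8.5714 = 2.9286; wedge = 172.2858 − 143 = 29.2858.
DWL = ½ × 2.9286 × 29.2858 = 42.88.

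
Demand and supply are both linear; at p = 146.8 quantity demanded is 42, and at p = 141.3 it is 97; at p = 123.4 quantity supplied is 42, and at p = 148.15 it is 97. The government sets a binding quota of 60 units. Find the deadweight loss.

165.68

Demand slope = (141.3 − 146.8)/(97 − 42) = −0.1, so p = 151 − 0.1q.
Supply slope = (148.15 − 123.4)/(97 − 42) = 0.45, so p = 104.5 + 0.45q.
Competitive equilibrium: 151 − 0.1q = 104.5 + 0.45q → q* = 84.5455, p* = 142.5455.
At q = 60: demand price = 151 − 0.1·60 = 145; supply price = 104.5 + 0.45·60 = 131.5.
Δq = 84.5455 − 60 = 24.5455; wedge = 145 − 131.5 = 13.5.
Deadweight loss = ½ × 24.5455 × 13.5 = 165.68.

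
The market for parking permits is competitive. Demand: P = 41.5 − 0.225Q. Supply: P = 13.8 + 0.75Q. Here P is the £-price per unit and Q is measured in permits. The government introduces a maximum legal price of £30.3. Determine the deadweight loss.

£20.03

Competitive equilibrium: 41.5 − 0.225Q = 13.8 + 0.75Q → Q* = 28.4103, P* = 35.1077.
At the ceiling P = 30.3, quantity supplied = (30.3 − 13.8)/0.75 = 22.
Willingness to pay at Q' = 22: 41.5 − 0.225·22 = 36.55.
ΔQ = 28.4103 − 22 = 6.4103; wedge = 36.55 − 30.3 = 6.25.
Deadweight loss = ½ × 6.4103 × 6.25 = £20.03.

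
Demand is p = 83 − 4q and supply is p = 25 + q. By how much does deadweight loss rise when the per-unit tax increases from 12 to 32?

88

Competitive equilibrium: 83 − 4q = 25 + q → q* = 11.6, p* = 36.6.
For a per-unit tax t: Δq = t/5, so DWL = ½·t·(t/5) = t²/10.
At t = 12: DWL = 14.4. At t = 32: DWL = 102.4.
Increase = 102.4 − 14.4 = 88.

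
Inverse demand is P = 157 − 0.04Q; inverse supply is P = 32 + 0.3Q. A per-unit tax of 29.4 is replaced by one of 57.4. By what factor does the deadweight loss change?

3.812

Competitive equilibrium: 157 − 0.04Q = 32 + 0.3Q → Q* = 367.6471, P* = 142.2941.
For a per-unit tax t: ΔQ = t/0.34, so DWL = ½·t·(t/0.34) = t²/0.68.
At t = 29.4: DWL = 1271.118. At t = 57.4: DWL = 4845.235.
Ratio = (57.4/29.4)² = 3.812.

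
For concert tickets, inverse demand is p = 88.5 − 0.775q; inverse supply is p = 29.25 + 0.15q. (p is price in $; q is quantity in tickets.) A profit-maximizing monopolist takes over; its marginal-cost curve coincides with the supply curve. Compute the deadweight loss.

$394.38

Competitive equilibrium: 88.5 − 0.775q = 29.25 + 0.15q → q* = 64.0541, p* = 38.8581.
Marginal revenue: MR = 88.5 − 1.55q. Set MR = MC: 88.5 − 1.55q = 29.25 + 0.15q → q_m = 34.8529.
Price p_m = 88.5 − 0.775·34.8529 = 61.489; MC(q_m) = 29.25 + 0.15·34.8529 = 34.4779.
Competitive q* = 64.0541, so Δq = 29.2012; wedge = 61.489 − 34.4779 = 27.0111.
Welfare loss = ½ × 29.2012 × 27.0111 = $394.38.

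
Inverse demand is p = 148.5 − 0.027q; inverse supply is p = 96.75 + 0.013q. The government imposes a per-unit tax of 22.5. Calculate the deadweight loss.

6328.125

Competitive equilibrium: 148.5 − 0.027q = 96.75 + 0.013q → q* = 1293.75, p* = 113.5688.
With the tax, the buyer price exceeds the seller price by 22.5: (148.5 − 0.027q) − (96.75 + 0.013q) = 22.5 → q' = 731.25.
Δq = 1293.75 − 731.25 = 562.5; the wedge equals the tax, 22.5.
The triangle = ½ × 562.5 × 22.5 = 6328.125.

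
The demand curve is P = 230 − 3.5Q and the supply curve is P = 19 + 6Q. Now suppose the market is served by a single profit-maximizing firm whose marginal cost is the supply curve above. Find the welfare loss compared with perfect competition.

Competitive equilibrium: 230 − 3.5Q = 19 + 6Q → Q* = 22.2105, P* = 152.2632.
Marginal revenue: MR = 230 − 7Q. Set MR = MC: 230 − 7Q = 19 + 6Q → Q_m = 16.2308.
Price P_m = 230 − 3.5·16.2308 = 173.1922; MC(Q_m) = 19 + 6·16.2308 = 116.3848.
Competitive Q* = 22.2105, so ΔQ = 5.9797; wedge = 173.1922 − 116.3848 = 56.8074.
Welfare loss = ½ × 5.9797 × 56.8074 = 169.85.

169.85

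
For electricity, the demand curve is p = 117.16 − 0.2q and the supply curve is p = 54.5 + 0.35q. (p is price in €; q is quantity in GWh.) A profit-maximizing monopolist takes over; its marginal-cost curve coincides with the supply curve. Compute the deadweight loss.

€253.82

Competitive equilibrium: 117.16 − 0.2q = 54.5 + 0.35q → q* = 113.9273, p* = 94.3745.
Marginal revenue: MR = 117.16 − 0.4q. Set MR = MC: 117.16 − 0.4q = 54.5 + 0.35q → q_m = 83.5467.
Price p_m = 117.16 − 0.2·83.5467 = 100.4507; MC(q_m) = 54.5 + 0.35·83.5467 = 83.7413.
Competitive q* = 113.9273, so Δq = 30.3806; wedge = 100.4507 − 83.7413 = 16.7094.
The triangle = ½ × 30.3806 × 16.7094 = €253.82.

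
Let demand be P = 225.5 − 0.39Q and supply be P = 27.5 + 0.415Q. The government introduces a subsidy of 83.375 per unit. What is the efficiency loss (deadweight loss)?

Competitive equilibrium: 225.5 − 0.39Q = 27.5 + 0.415Q → Q* = 245.96273, P* = 129.57453.
The subsidy lowers effective supply by 83.375: P = 0.415Q − 55.875.
New quantity: 225.5 − 0.39Q = 0.415Q − 55.875 → Q' = 349.53416.
Overproduction ΔQ = 349.53416 − 245.96273 = 103.57143; wedge = subsidy = 83.375.
Deadweight loss = ½ × 103.57143 × 83.375 = 4317.63.

4317.63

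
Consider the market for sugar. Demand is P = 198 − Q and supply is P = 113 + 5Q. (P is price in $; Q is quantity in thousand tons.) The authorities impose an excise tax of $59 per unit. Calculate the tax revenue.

Competitive equilibrium: 198 − Q = 113 + 5Q → Q* = 14.16667, P* = 183.83333.
With the tax, the buyer price exceeds the seller price by 59: (198 − Q) − (113 + 5Q) = 59 → Q' = 4.33333.
Tax revenue = 59 × 4.33333 = $255.67 thousand.

$255.67 thousand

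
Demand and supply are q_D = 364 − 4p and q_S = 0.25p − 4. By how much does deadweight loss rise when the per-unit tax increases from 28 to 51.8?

223.44

In inverse form: demand p = 91 − 0.25q, supply p = 16 + 4q.
Competitive equilibrium: 91 − 0.25q = 16 + 4q → q* = 17.6471, p* = 86.5882.
For a per-unit tax t: Δq = t/4.25, so DWL = ½·t·(t/4.25) = t²/8.5.
At t = 28: DWL = 92.235. At t = 51.8: DWL = 315.675.
Increase = 315.675 − 92.235 = 223.44.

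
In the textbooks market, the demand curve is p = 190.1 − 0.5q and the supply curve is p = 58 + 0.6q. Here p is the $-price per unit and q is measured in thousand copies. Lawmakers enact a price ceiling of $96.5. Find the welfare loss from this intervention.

Competitive equilibrium: 190.1 − 0.5q = 58 + 0.6q → q* = 120.0909, p* = 130.0545.
At the ceiling p = 96.5, quantity supplied = (96.5 − 58)/0.6 = 64.1667.
Willingness to pay at q' = 64.1667: 190.1 − 0.5·64.1667 = 158.0167.
Δq = 120.0909 − 64.1667 = 55.9242; wedge = 158.0167 − 96.5 = 61.5167.
DWL = ½ × 55.9242 × 61.5167 = $1720.14 thousand.

$1720.14 thousand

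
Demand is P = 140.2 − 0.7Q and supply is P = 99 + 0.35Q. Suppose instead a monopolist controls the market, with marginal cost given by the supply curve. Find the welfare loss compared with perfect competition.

129.33

Competitive equilibrium: 140.2 − 0.7Q = 99 + 0.35Q → Q* = 39.2381, P* = 112.7333.
Marginal revenue: MR = 140.2 − 1.4Q. Set MR = MC: 140.2 − 1.4Q = 99 + 0.35Q → Q_m = 23.5429.
Price P_m = 140.2 − 0.7·23.5429 = 123.72; MC(Q_m) = 99 + 0.35·23.5429 = 107.24.
Competitive Q* = 39.2381, so ΔQ = 15.6952; wedge = 123.72 − 107.24 = 16.48.
Deadweight loss = ½ × 15.6952 × 16.48 = 129.33.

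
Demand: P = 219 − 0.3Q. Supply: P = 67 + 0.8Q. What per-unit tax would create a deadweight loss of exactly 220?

Competitive equilibrium: 219 − 0.3Q = 67 + 0.8Q → Q* = 138.1818, P* = 177.5455.
A tax t gives ΔQ = t/1.1 and wedge t, so DWL = t²/2.2.
t²/2.2 = 220 → t² = 484 → t = 22.

22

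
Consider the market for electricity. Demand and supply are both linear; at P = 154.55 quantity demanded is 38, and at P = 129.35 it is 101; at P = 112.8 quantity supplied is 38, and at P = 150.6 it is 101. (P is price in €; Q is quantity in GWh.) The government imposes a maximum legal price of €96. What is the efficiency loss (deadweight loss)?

Demand slope = (129.35 − 154.55)/(101 − 38) = −0.4, so P = 169.75 − 0.4Q.
Supply slope = (150.6 − 112.8)/(101 − 38) = 0.6, so P = 90 + 0.6Q.
Competitive equilibrium: 169.75 − 0.4Q = 90 + 0.6Q → Q* = 79.75, P* = 137.85.
At the ceiling P = 96, quantity supplied = (96 − 90)/0.6 = 10.
Willingness to pay at Q' = 10: 169.75 − 0.4·10 = 165.75.
ΔQ = 79.75 − 10 = 69.75; wedge = 165.75 − 96 = 69.75.
Deadweight loss = ½ × 69.75 × 69.75 = €2432.53.

€2432.53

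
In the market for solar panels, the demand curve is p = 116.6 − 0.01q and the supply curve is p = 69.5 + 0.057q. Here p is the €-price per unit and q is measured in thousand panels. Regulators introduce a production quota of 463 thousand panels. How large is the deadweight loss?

Competitive equilibrium: 116.6 − 0.01q = 69.5 + 0.057q → q* = 702.9851, p* = 109.5701.
At q = 463: demand price = 116.6 − 0.01·463 = 111.97; supply price = 69.5 + 0.057·463 = 95.891.
Δq = 702.9851 − 463 = 239.9851; wedge = 111.97 − 95.891 = 16.079.
Welfare loss = ½ × 239.9851 × 16.079 = €1929.36 thousand.

€1929.36 thousand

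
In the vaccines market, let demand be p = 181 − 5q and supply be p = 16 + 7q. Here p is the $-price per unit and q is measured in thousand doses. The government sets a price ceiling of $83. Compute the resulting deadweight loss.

$104.76 thousand

Competitive equilibrium: 181 − 5q = 16 + 7q → q* = 13.75, p* = 112.25.
At the ceiling p = 83, quantity supplied = (83 − 16)/7 = 9.5714.
Willingness to pay at q' = 9.5714: 181 − 5·9.5714 = 133.143.
Δq = 13.75 − 9.5714 = 4.1786; wedge = 133.143 − 83 = 50.143.
The triangle = ½ × 4.1786 × 50.143 = $104.76 thousand.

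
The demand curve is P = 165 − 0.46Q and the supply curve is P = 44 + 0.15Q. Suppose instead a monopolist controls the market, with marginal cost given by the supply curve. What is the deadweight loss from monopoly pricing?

Competitive equilibrium: 165 − 0.46Q = 44 + 0.15Q → Q* = 198.3607, P* = 73.7541.
Marginal revenue: MR = 165 − 0.92Q. Set MR = MC: 165 − 0.92Q = 44 + 0.15Q → Q_m = 113.0841.
Price P_m = 165 − 0.46·113.0841 = 112.9813; MC(Q_m) = 44 + 0.15·113.0841 = 60.9626.
Competitive Q* = 198.3607, so ΔQ = 85.2766; wedge = 112.9813 − 60.9626 = 52.0187.
DWL = ½ × 85.2766 × 52.0187 = 2217.99.

2217.99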